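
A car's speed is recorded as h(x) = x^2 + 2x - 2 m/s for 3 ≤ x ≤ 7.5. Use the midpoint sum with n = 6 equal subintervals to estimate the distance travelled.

169.6640625

Δx = (7.5 − 3)/6 = 0.75.
Midpoints: 3.375, 4.125, 4.875, 5.625, 6.375, 7.125.
h(3.375) = 16.140625, h(4.125) = 23.265625, h(4.875) = 31.515625, h(5.625) = 40.890625, h(6.375) = 51.390625, h(7.125) = 63.015625.
Sum = Δx · [h(3.375) + h(4.125) + h(4.875) + ...].
Sum = 169.6640625.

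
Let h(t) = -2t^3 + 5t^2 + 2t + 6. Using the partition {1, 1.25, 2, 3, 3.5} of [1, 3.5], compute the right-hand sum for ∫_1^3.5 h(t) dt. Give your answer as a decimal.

Subinterval widths: 0.25, 0.75, 1, 0.5.
Right endpoints: 1.25, 2, 3, 3.5.
h(1.25) = 12.40625, h(2) = 14, h(3) = 3, h(3.5) = -11.5.
Sum = Σ Δt_i · h(t_i).
Sum = 10.8515625.

10.8515625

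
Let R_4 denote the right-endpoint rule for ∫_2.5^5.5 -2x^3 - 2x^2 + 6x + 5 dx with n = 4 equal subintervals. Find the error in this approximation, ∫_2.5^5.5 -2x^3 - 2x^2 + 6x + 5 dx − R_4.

131.625

Exact integral: ∫_2.5^5.5 f(x) dx = -451.5.
R_4 = -583.125.
Error = -451.5 − (-583.125) = 131.625.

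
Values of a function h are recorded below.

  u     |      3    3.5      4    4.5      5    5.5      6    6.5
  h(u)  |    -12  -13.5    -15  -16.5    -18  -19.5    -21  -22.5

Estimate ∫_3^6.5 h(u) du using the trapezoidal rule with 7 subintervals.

-60.375

Δu = 0.5.
T_7 = (0.5/2)·[(-12) + 2·(-13.5) + 2·(-15) + 2·(-16.5) + 2·(-18) + 2·(-19.5) + 2·(-21) + (-22.5)] = -60.375.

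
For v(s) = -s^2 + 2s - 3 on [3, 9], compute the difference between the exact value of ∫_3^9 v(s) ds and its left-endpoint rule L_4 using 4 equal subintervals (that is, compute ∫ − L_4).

-42.75

Exact integral: ∫_3^9 v(s) ds = -180.
L_4 = -137.25.
Error = -180 − (-137.25) = -42.75.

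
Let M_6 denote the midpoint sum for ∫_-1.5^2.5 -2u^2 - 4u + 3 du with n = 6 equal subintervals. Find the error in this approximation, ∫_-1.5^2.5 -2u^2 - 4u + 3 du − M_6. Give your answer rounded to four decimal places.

Exact integral: ∫_-1.5^2.5 f(u) du ≈ -8.666667.
M_6 ≈ -8.370370.
Error ≈ -8.666667 − (-8.370370) ≈ -0.2963.

-0.2963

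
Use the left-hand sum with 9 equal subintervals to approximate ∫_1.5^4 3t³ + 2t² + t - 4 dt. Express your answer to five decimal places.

Δt = (4 − 1.5)/9 = 5/18.
Left endpoints: 1.5, 16/9, 37/18, 7/3, 47/18, 26/9, 19/6, 31/9, 67/18.
f(1.5) = 12.125, f(16/9) = 5092/243, f(37/18) = 63301/1944, f(7/3) = 142/3, f(47/18) = 127631/1944, f(26/9) = 21362/243, f(19/6) = 8243/72, f(31/9) = 35422/243, f(67/18) = 354091/1944.
Sum = Δt · [f(1.5) + f(16/9) + f(37/18) + ...].
Sum ≈ 196.92773.

196.92773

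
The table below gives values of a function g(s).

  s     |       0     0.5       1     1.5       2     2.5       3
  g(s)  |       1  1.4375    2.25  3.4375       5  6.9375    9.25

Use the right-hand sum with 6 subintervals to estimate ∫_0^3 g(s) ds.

14.15625

Δs = 0.5.
Sum = 0.5·[1.4375 + 2.25 + 3.4375 + 5 + 6.9375 + 9.25] = 14.15625.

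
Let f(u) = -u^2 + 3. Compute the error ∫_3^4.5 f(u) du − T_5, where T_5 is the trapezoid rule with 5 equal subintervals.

Exact integral: ∫_3^4.5 f(u) du = -16.875.
T_5 = -16.8975.
Error = -16.875 − (-16.8975) = 0.0225.

0.0225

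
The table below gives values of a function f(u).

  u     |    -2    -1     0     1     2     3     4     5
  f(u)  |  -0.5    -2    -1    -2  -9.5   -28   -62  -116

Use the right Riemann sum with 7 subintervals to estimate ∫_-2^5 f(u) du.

-220.5

Δu = 1.
Sum = 1·[(-2) + (-1) + (-2) + (-9.5) + (-28) + (-62) + (-116)] = -220.5.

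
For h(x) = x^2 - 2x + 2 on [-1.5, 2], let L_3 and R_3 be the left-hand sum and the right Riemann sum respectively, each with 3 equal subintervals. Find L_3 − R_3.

6.125

L_3 ≈ 12.8981481.
R_3 ≈ 6.7731481.
L_3 − R_3 = 6.125.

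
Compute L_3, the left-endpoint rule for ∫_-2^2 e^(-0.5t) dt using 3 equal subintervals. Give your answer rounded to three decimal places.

Δt = (2 − (-2))/3 = 4/3.
Left endpoints: -2, -2/3, 2/3.
f(-2) ≈ 2.718, f(-2/3) ≈ 1.396, f(2/3) ≈ 0.717.
Sum = Δt · [f(-2) + f(-2/3) + f(2/3)].
Sum ≈ 6.441.

6.441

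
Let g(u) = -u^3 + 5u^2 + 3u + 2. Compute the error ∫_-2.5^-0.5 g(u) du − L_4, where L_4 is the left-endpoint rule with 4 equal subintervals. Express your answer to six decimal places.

-10.666667

Exact integral: ∫_-2.5^-0.5 g(u) du ≈ 30.58333333.
L_4 = 41.25.
Error ≈ 30.58333333 − 41.25 ≈ -10.666667.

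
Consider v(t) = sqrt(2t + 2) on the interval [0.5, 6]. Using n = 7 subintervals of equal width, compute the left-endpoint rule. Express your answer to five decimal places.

Δt = (6 − 0.5)/7 = 11/14.
Left endpoints: 0.5, 9/7, 29/14, 20/7, 51/14, 31/7, 73/14.
v(0.5) ≈ 1.73205, v(9/7) ≈ 2.13809, v(29/14) ≈ 2.47848, v(20/7) ≈ 2.77746, v(51/14) ≈ 3.04725, v(31/7) ≈ 3.29502, v(73/14) ≈ 3.52542.
Sum = Δt · [v(0.5) + v(9/7) + v(29/14) + ...].
Sum ≈ 14.92367.

14.92367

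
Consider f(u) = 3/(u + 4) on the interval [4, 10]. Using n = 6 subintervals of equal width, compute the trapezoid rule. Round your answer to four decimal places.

Δu = (10 − 4)/6 = 1.
f(4) = 0.375, f(5) = 1/3, f(6) = 0.3, f(7) = 3/11, f(8) = 0.25, f(9) = 3/13, f(10) = 3/14.
T_6 = (Δu/2)·[f(u_0) + 2f(u_1) + ... + 2f(u_{5}) + f(u_6)].
Sum ≈ 1.6815.

1.6815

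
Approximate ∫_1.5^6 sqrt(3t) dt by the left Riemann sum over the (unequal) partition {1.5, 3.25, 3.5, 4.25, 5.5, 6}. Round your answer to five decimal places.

13.41762

Subinterval widths: 1.75, 0.25, 0.75, 1.25, 0.5.
Left endpoints: 1.5, 3.25, 3.5, 4.25, 5.5.
f(1.5) ≈ 2.12132, f(3.25) ≈ 3.12250, f(3.5) ≈ 3.24037, f(4.25) ≈ 3.57071, f(5.5) ≈ 4.06202.
Sum = Σ Δt_i · f(t_i).
Sum ≈ 13.41762.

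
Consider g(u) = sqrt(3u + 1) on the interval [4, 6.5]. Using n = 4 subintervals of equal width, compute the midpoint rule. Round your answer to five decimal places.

Δu = (6.5 − 4)/4 = 0.625.
Midpoints: 4.3125, 4.9375, 5.5625, 6.1875.
g(4.3125) ≈ 3.73330, g(4.9375) ≈ 3.97649, g(5.5625) ≈ 4.20565, g(6.1875) ≈ 4.42295.
Sum = Δu · [g(4.3125) + g(4.9375) + g(5.5625) + g(6.1875)].
Sum ≈ 10.21150.

10.21150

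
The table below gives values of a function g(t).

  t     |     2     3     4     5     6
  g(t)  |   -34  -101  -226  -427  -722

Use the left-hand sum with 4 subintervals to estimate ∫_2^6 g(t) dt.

Δt = 1.
Sum = 1·[(-34) + (-101) + (-226) + (-427)] = -788.

-788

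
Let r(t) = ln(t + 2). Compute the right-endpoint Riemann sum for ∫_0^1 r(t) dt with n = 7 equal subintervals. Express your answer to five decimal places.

Δt = (1 − 0)/7 = 1/7.
Right endpoints: 1/7, 2/7, 3/7, 4/7, 5/7, 6/7, 1.
r(1/7) ≈ 0.76214, r(2/7) ≈ 0.82668, r(3/7) ≈ 0.88730, r(4/7) ≈ 0.94446, r(5/7) ≈ 0.99853, r(6/7) ≈ 1.04982, r(1) ≈ 1.09861.
Sum = Δt · [r(1/7) + r(2/7) + r(3/7) + ...].
Sum ≈ 0.93822.

0.93822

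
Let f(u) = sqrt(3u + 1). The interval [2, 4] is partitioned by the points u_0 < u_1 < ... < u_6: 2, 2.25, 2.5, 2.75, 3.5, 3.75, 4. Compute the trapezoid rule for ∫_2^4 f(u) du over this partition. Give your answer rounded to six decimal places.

Subinterval widths: 0.25, 0.25, 0.25, 0.75, 0.25, 0.25.
f(2) ≈ 2.645751, f(2.25) ≈ 2.783882, f(2.5) ≈ 2.915476, f(2.75) ≈ 3.041381, f(3.5) ≈ 3.391165, f(3.75) ≈ 3.500000, f(4) ≈ 3.605551.
On each subinterval the trapezoid contributes (Δu_i/2)·[f(u_{i-1}) + f(u_i)].
Sum ≈ 6.297525.

6.297525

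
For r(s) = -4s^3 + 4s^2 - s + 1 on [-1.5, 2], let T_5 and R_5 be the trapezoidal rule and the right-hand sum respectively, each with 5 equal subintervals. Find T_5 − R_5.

T_5 = 7.14.
R_5 = -7.56.
T_5 − R_5 = 14.7.

14.7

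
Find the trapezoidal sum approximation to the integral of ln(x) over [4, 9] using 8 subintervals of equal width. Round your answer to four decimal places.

Δx = (9 − 4)/8 = 0.625.
f(4) ≈ 1.3863, f(4.625) ≈ 1.5315, f(5.25) ≈ 1.6582, f(5.875) ≈ 1.7707, f(6.5) ≈ 1.8718, f(7.125) ≈ 1.9636, f(7.75) ≈ 2.0477, f(8.375) ≈ 2.1253, f(9) ≈ 2.1972.
T_8 = (Δx/2)·[f(x_0) + 2f(x_1) + ... + 2f(x_{7}) + f(x_8)].
Sum ≈ 9.2253.

9.2253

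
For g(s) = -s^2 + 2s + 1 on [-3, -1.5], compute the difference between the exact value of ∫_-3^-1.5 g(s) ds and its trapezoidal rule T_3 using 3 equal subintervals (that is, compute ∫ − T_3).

Exact integral: ∫_-3^-1.5 g(s) ds = -13.125.
T_3 = -13.1875.
Error = -13.125 − (-13.1875) = 0.0625.

0.0625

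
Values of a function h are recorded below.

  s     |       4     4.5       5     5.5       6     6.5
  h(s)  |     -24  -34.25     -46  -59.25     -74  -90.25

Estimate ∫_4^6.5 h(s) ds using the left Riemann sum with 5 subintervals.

-118.75

Δs = 0.5.
Sum = 0.5·[(-24) + (-34.25) + (-46) + (-59.25) + (-74)] = -118.75.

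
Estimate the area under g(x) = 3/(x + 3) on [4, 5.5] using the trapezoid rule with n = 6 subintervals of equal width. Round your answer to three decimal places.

0.583

Δx = (5.5 − 4)/6 = 0.25.
g(4) = 3/7, g(4.25) = 12/29, g(4.5) = 0.4, g(4.75) = 12/31, g(5) = 0.375, g(5.25) = 4/11, g(5.5) = 6/17.
T_6 = (Δx/2)·[g(x_0) + 2g(x_1) + ... + 2g(x_{5}) + g(x_6)].
Sum ≈ 0.583.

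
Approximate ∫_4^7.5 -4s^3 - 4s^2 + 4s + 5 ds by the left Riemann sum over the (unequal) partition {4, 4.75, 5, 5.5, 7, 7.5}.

Subinterval widths: 0.75, 0.25, 0.5, 1.5, 0.5.
Left endpoints: 4, 4.75, 5, 5.5, 7.
f(4) = -299, f(4.75) = -494.9375, f(5) = -575, f(5.5) = -759.5, f(7) = -1535.
Sum = Σ Δs_i · f(s_i).
Sum = -2542.234375.

-2542.234375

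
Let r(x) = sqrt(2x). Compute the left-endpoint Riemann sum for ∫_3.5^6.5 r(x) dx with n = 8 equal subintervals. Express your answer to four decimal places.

9.2695

Δx = (6.5 − 3.5)/8 = 0.375.
Left endpoints: 3.5, 3.875, 4.25, 4.625, 5, 5.375, 5.75, 6.125.
r(3.5) ≈ 2.6458, r(3.875) ≈ 2.7839, r(4.25) ≈ 2.9155, r(4.625) ≈ 3.0414, r(5) ≈ 3.1623, r(5.375) ≈ 3.2787, r(5.75) ≈ 3.3912, r(6.125) ≈ 3.5000.
Sum = Δx · [r(3.5) + r(3.875) + r(4.25) + ...].
Sum ≈ 9.2695.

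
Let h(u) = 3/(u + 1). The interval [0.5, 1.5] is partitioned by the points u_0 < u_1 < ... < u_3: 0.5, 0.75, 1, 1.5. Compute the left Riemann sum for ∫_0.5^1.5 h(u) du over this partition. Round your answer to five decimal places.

Subinterval widths: 0.25, 0.25, 0.5.
Left endpoints: 0.5, 0.75, 1.
h(0.5) = 2, h(0.75) = 12/7, h(1) = 1.5.
Sum = Σ Δu_i · h(u_i).
Sum ≈ 1.67857.

1.67857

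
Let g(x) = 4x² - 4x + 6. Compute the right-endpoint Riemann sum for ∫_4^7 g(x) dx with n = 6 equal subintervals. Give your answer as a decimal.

354.5

Δx = (7 − 4)/6 = 0.5.
Right endpoints: 4.5, 5, 5.5, 6, 6.5, 7.
g(4.5) = 69, g(5) = 86, g(5.5) = 105, g(6) = 126, g(6.5) = 149, g(7) = 174.
Sum = Δx · [g(4.5) + g(5) + g(5.5) + ...].
Sum = 354.5.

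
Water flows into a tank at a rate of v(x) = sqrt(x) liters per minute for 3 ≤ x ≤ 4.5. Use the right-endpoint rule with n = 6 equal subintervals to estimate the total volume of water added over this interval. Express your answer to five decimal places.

Δx = (4.5 − 3)/6 = 0.25.
Right endpoints: 3.25, 3.5, 3.75, 4, 4.25, 4.5.
v(3.25) ≈ 1.80278, v(3.5) ≈ 1.87083, v(3.75) ≈ 1.93649, v(4) ≈ 2.00000, v(4.25) ≈ 2.06155, v(4.5) ≈ 2.12132.
Sum = Δx · [v(3.25) + v(3.5) + v(3.75) + ...].
Sum ≈ 2.94824.

2.94824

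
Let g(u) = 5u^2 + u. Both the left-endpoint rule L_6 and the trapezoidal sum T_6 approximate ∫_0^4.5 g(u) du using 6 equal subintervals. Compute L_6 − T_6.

L_6 = 124.453125.
T_6 = 164.109375.
L_6 − T_6 = -39.65625.

-39.65625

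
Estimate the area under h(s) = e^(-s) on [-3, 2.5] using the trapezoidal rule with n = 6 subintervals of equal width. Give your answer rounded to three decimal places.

21.385

Δs = (2.5 − (-3))/6 = 11/12.
h(-3) ≈ 20.086, h(-25/12) ≈ 8.031, h(-7/6) ≈ 3.211, h(-0.25) ≈ 1.284, h(2/3) ≈ 0.513, h(19/12) ≈ 0.205, h(2.5) ≈ 0.082.
T_6 = (Δs/2)·[h(s_0) + 2h(s_1) + ... + 2h(s_{5}) + h(s_6)].
Sum ≈ 21.385.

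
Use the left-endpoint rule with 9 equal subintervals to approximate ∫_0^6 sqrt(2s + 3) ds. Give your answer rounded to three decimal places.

Δs = (6 − 0)/9 = 2/3.
Left endpoints: 0, 2/3, 4/3, 2, 8/3, 10/3, 4, 14/3, 16/3.
f(0) ≈ 1.732, f(2/3) ≈ 2.082, f(4/3) ≈ 2.380, f(2) ≈ 2.646, f(8/3) ≈ 2.887, f(10/3) ≈ 3.109, f(4) ≈ 3.317, f(14/3) ≈ 3.512, f(16/3) ≈ 3.697.
Sum = Δs · [f(0) + f(2/3) + f(4/3) + ...].
Sum ≈ 16.907.

16.907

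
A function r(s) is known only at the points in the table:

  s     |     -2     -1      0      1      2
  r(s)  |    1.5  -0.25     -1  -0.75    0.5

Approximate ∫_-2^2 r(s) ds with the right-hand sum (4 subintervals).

-1.5

Δs = 1.
Sum = 1·[(-0.25) + (-1) + (-0.75) + 0.5] = -1.5.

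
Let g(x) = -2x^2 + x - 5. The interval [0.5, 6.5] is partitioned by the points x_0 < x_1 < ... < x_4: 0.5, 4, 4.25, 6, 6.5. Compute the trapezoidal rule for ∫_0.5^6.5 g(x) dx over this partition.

-208.125

Subinterval widths: 3.5, 0.25, 1.75, 0.5.
g(0.5) = -5, g(4) = -33, g(4.25) = -36.875, g(6) = -71, g(6.5) = -83.
On each subinterval the trapezoid contributes (Δx_i/2)·[g(x_{i-1}) + g(x_i)].
Sum = -208.125.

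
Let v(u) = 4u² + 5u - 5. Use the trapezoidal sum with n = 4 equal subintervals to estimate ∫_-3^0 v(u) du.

-0.375

Δu = (0 − (-3))/4 = 0.75.
v(-3) = 16, v(-2.25) = 4, v(-1.5) = -3.5, v(-0.75) = -6.5, v(0) = -5.
T_4 = (Δu/2)·[v(u_0) + 2v(u_1) + 2v(u_2) + 2v(u_3) + v(u_4)].
Sum = -0.375.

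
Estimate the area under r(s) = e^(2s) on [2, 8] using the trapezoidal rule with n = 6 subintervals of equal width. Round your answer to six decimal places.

Δs = (8 − 2)/6 = 1.
r(2) ≈ 54.598150, r(3) ≈ 403.428793, r(4) ≈ 2980.957987, r(5) ≈ 22026.465795, r(6) ≈ 162754.791419, r(7) ≈ 1202604.284165, r(8) ≈ 8886110.520508.
T_6 = (Δs/2)·[r(s_0) + 2r(s_1) + ... + 2r(s_{5}) + r(s_6)].
Sum ≈ 5833852.487488.

5833852.487488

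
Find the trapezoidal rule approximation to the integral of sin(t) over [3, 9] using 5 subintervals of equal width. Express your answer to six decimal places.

Δt = (9 − 3)/5 = 1.2.
f(3) ≈ 0.141120, f(4.2) ≈ -0.871576, f(5.4) ≈ -0.772764, f(6.6) ≈ 0.311541, f(7.8) ≈ 0.998543, f(9) ≈ 0.412118.
T_5 = (Δt/2)·[f(t_0) + 2f(t_1) + ... + 2f(t_{4}) + f(t_5)].
Sum ≈ -0.069164.

-0.069164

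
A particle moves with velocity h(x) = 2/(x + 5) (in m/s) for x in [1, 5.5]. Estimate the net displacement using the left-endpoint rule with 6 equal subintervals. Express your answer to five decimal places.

1.17455

Δx = (5.5 − 1)/6 = 0.75.
Left endpoints: 1, 1.75, 2.5, 3.25, 4, 4.75.
h(1) = 1/3, h(1.75) = 8/27, h(2.5) = 4/15, h(3.25) = 8/33, h(4) = 2/9, h(4.75) = 8/39.
Sum = Δx · [h(1) + h(1.75) + h(2.5) + ...].
Sum ≈ 1.17455.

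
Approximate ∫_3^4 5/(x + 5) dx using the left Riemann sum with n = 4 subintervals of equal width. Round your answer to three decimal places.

Δx = (4 − 3)/4 = 0.25.
Left endpoints: 3, 3.25, 3.5, 3.75.
f(3) = 0.625, f(3.25) = 20/33, f(3.5) = 10/17, f(3.75) = 4/7.
Sum = Δx · [f(3) + f(3.25) + f(3.5) + f(3.75)].
Sum ≈ 0.598.

0.598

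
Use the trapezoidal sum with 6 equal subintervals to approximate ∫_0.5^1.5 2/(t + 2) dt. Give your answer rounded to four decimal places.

Δt = (1.5 − 0.5)/6 = 1/6.
f(0.5) = 0.8, f(2/3) = 0.75, f(5/6) = 12/17, f(1) = 2/3, f(7/6) = 12/19, f(4/3) = 0.6, f(1.5) = 4/7.
T_6 = (Δt/2)·[f(t_0) + 2f(t_1) + ... + 2f(t_{5}) + f(t_6)].
Sum ≈ 0.6733.

0.6733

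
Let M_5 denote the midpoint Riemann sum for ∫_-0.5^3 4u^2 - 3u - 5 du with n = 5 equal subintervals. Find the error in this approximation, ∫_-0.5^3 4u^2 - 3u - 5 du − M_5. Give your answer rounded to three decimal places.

Exact integral: ∫_-0.5^3 f(u) du ≈ 5.54167.
M_5 = 4.97.
Error ≈ 5.54167 − 4.97 ≈ 0.572.

0.572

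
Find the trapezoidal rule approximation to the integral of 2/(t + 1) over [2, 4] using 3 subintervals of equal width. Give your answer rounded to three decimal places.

1.027

Δt = (4 − 2)/3 = 2/3.
f(2) = 2/3, f(8/3) = 6/11, f(10/3) = 6/13, f(4) = 0.4.
T_3 = (Δt/2)·[f(t_0) + 2f(t_1) + 2f(t_2) + f(t_3)].
Sum ≈ 1.027.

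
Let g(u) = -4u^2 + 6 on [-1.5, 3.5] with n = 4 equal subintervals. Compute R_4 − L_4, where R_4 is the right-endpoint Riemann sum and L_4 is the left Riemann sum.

-50

R_4 = -61.875.
L_4 = -11.875.
R_4 − L_4 = -50.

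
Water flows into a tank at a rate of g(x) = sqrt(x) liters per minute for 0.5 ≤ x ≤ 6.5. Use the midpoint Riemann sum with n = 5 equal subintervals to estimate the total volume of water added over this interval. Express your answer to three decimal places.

10.840

Δx = (6.5 − 0.5)/5 = 1.2.
Midpoints: 1.1, 2.3, 3.5, 4.7, 5.9.
g(1.1) ≈ 1.049, g(2.3) ≈ 1.517, g(3.5) ≈ 1.871, g(4.7) ≈ 2.168, g(5.9) ≈ 2.429.
Sum = Δx · [g(1.1) + g(2.3) + g(3.5) + g(4.7) + g(5.9)].
Sum ≈ 10.840.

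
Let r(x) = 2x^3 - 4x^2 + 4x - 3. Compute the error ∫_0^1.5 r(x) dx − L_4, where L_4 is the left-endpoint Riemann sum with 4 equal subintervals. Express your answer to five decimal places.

Exact integral: ∫_0^1.5 r(x) dx = -1.96875.
L_4 ≈ -2.6542969.
Error ≈ -1.96875 − (-2.6542969) ≈ 0.68555.

0.68555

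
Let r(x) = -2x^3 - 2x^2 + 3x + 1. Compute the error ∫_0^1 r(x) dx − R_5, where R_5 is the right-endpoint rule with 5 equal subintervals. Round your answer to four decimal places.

0.1333

Exact integral: ∫_0^1 r(x) dx ≈ 1.333333.
R_5 = 1.2.
Error ≈ 1.333333 − 1.2 ≈ 0.1333.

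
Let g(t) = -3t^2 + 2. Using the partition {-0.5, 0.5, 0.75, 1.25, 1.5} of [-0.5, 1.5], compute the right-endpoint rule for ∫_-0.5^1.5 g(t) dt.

Subinterval widths: 1, 0.25, 0.5, 0.25.
Right endpoints: 0.5, 0.75, 1.25, 1.5.
g(0.5) = 1.25, g(0.75) = 0.3125, g(1.25) = -2.6875, g(1.5) = -4.75.
Sum = Σ Δt_i · g(t_i).
Sum = -1.203125.

-1.203125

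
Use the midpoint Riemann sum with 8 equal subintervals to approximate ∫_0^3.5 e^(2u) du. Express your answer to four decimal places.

530.7232

Δu = (3.5 − 0)/8 = 0.4375.
Midpoints: 0.21875, 0.65625, 1.09375, 1.53125, 1.96875, 2.40625, 2.84375, 3.28125.
f(0.21875) ≈ 1.5488, f(0.65625) ≈ 3.7155, f(1.09375) ≈ 8.9129, f(1.53125) ≈ 21.3809, f(1.96875) ≈ 51.2902, f(2.40625) ≈ 123.0388, f(2.84375) ≈ 295.1548, f(3.28125) ≈ 708.0396.
Sum = Δu · [f(0.21875) + f(0.65625) + f(1.09375) + ...].
Sum ≈ 530.7232.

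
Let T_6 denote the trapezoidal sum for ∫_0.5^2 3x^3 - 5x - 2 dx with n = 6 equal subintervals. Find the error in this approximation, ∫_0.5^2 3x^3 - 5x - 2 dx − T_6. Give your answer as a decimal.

Exact integral: ∫_0.5^2 f(x) dx = -0.421875.
T_6 = -0.24609375.
Error = -0.421875 − (-0.24609375) = -0.17578125.

-0.17578125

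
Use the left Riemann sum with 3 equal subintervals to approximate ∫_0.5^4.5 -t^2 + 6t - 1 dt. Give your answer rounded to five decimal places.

21.81481

Δt = (4.5 − 0.5)/3 = 4/3.
Left endpoints: 0.5, 11/6, 19/6.
f(0.5) = 1.75, f(11/6) = 239/36, f(19/6) = 287/36.
Sum = Δt · [f(0.5) + f(11/6) + f(19/6)].
Sum ≈ 21.81481.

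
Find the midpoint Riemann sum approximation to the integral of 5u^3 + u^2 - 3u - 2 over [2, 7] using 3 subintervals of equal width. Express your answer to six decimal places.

2936.134259

Δu = (7 − 2)/3 = 5/3.
Midpoints: 17/6, 4.5, 37/6.
f(17/6) = 24031/216, f(4.5) = 460.375, f(37/6) = 257051/216.
Sum = Δu · [f(17/6) + f(4.5) + f(37/6)].
Sum ≈ 2936.134259.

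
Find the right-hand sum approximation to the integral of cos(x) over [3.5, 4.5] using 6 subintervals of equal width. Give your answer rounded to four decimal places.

Δx = (4.5 − 3.5)/6 = 1/6.
Right endpoints: 11/3, 23/6, 4, 25/6, 13/3, 4.5.
f(11/3) ≈ -0.8653, f(23/6) ≈ -0.7701, f(4) ≈ -0.6536, f(25/6) ≈ -0.5190, f(13/3) ≈ -0.3700, f(4.5) ≈ -0.2108.
Sum = Δx · [f(11/3) + f(23/6) + f(4) + ...].
Sum ≈ -0.5648.

-0.5648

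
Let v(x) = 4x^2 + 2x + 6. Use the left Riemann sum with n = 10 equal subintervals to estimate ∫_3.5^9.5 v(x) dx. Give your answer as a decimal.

Δx = (9.5 − 3.5)/10 = 0.6.
Left endpoints: 3.5, 4.1, 4.7, 5.3, 5.9, 6.5, 7.1, 7.7, 8.3, 8.9.
v(3.5) = 62, v(4.1) = 81.44, v(4.7) = 103.76, v(5.3) = 128.96, v(5.9) = 157.04, v(6.5) = 188, v(7.1) = 221.84, v(7.7) = 258.56, v(8.3) = 298.16, v(8.9) = 340.64.
Sum = Δx · [v(3.5) + v(4.1) + v(4.7) + ...].
Sum = 1104.24.

1104.24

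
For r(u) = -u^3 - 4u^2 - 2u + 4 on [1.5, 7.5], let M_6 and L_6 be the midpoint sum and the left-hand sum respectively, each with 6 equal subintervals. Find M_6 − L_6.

-297

M_6 = -1369.
L_6 = -1072.
M_6 − L_6 = -297.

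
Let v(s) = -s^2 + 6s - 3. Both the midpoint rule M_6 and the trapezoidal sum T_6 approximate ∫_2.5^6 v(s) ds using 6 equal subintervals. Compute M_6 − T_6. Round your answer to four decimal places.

M_6 ≈ 12.057581.
T_6 ≈ 11.759838.
M_6 − T_6 ≈ 0.2977.

0.2977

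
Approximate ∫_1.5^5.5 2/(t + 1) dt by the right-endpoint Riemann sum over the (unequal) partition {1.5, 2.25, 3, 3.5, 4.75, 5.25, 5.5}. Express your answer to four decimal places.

Subinterval widths: 0.75, 0.75, 0.5, 1.25, 0.5, 0.25.
Right endpoints: 2.25, 3, 3.5, 4.75, 5.25, 5.5.
f(2.25) = 8/13, f(3) = 0.5, f(3.5) = 4/9, f(4.75) = 8/23, f(5.25) = 0.32, f(5.5) = 4/13.
Sum = Σ Δt_i · f(t_i).
Sum ≈ 1.7305.

1.7305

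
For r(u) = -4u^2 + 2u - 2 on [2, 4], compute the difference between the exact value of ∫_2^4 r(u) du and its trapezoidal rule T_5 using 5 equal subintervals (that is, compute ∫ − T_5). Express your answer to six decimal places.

Exact integral: ∫_2^4 r(u) du ≈ -66.66666667.
T_5 = -66.88.
Error ≈ -66.66666667 − (-66.88) ≈ 0.213333.

0.213333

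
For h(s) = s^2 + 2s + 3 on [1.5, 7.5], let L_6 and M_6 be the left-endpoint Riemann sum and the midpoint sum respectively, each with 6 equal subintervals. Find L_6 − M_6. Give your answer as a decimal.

-31.5

L_6 = 179.5.
M_6 = 211.
L_6 − M_6 = -31.5.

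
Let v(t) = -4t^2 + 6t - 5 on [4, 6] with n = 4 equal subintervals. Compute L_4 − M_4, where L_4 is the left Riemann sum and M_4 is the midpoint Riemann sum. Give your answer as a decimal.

16.5

L_4 = -136.
M_4 = -152.5.
L_4 − M_4 = 16.5.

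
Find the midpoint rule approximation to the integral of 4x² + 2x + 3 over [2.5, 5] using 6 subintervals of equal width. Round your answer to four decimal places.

171.9387

Δx = (5 − 2.5)/6 = 5/12.
Midpoints: 65/24, 3.125, 85/24, 95/24, 4.375, 115/24.
f(65/24) = 5437/144, f(3.125) = 48.3125, f(85/24) = 8677/144, f(95/24) = 10597/144, f(4.375) = 88.3125, f(115/24) = 15037/144.
Sum = Δx · [f(65/24) + f(3.125) + f(85/24) + ...].
Sum ≈ 171.9387.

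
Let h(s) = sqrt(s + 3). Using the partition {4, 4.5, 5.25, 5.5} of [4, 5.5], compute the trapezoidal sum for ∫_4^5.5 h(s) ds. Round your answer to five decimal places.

Subinterval widths: 0.5, 0.75, 0.25.
h(4) ≈ 2.64575, h(4.5) ≈ 2.73861, h(5.25) ≈ 2.87228, h(5.5) ≈ 2.91548.
On each subinterval the trapezoid contributes (Δs_i/2)·[h(s_{i-1}) + h(s_i)].
Sum ≈ 4.17365.

4.17365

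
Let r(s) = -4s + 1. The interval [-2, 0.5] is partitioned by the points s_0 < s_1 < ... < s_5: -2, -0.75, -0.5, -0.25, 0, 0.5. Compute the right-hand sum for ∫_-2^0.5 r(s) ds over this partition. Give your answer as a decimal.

Subinterval widths: 1.25, 0.25, 0.25, 0.25, 0.5.
Right endpoints: -0.75, -0.5, -0.25, 0, 0.5.
r(-0.75) = 4, r(-0.5) = 3, r(-0.25) = 2, r(0) = 1, r(0.5) = -1.
Sum = Σ Δs_i · r(s_i).
Sum = 6.

6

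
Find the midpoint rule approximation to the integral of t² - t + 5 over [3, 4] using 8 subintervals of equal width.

Δt = (4 − 3)/8 = 0.125.
Midpoints: 3.0625, 3.1875, 3.3125, 3.4375, 3.5625, 3.6875, 3.8125, 3.9375.
f(3.0625) = 11.31640625, f(3.1875) = 11.97265625, f(3.3125) = 12.66015625, f(3.4375) = 13.37890625, f(3.5625) = 14.12890625, f(3.6875) = 14.91015625, f(3.8125) = 15.72265625, f(3.9375) = 16.56640625.
Sum = Δt · [f(3.0625) + f(3.1875) + f(3.3125) + ...].
Sum = 13.83203125.

13.83203125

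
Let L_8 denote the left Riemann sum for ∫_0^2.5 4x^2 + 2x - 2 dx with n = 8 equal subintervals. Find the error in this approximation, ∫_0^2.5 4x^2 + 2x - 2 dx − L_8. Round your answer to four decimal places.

4.5247

Exact integral: ∫_0^2.5 f(x) dx ≈ 22.083333.
L_8 = 17.55859375.
Error ≈ 22.083333 − 17.55859375 ≈ 4.5247.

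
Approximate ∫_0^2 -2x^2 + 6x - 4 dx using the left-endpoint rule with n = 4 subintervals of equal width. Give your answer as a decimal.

Δx = (2 − 0)/4 = 0.5.
Left endpoints: 0, 0.5, 1, 1.5.
f(0) = -4, f(0.5) = -1.5, f(1) = 0, f(1.5) = 0.5.
Sum = Δx · [f(0) + f(0.5) + f(1) + f(1.5)].
Sum = -2.5.

-2.5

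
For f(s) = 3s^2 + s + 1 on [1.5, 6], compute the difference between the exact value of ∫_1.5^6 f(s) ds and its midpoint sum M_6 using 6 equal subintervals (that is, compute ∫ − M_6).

Exact integral: ∫_1.5^6 f(s) ds = 234.
M_6 = 233.3671875.
Error = 234 − 233.3671875 = 0.6328125.

0.6328125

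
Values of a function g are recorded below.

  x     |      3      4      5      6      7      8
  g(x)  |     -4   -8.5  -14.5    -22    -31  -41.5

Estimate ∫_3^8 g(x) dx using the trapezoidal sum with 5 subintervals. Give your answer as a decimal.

-98.75

Δx = 1.
T_5 = (1/2)·[(-4) + 2·(-8.5) + 2·(-14.5) + 2·(-22) + 2·(-31) + (-41.5)] = -98.75.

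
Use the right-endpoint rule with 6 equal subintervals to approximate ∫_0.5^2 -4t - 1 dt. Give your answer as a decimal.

Δt = (2 − 0.5)/6 = 0.25.
Right endpoints: 0.75, 1, 1.25, 1.5, 1.75, 2.
f(0.75) = -4, f(1) = -5, f(1.25) = -6, f(1.5) = -7, f(1.75) = -8, f(2) = -9.
Sum = Δt · [f(0.75) + f(1) + f(1.25) + ...].
Sum = -9.75.

-9.75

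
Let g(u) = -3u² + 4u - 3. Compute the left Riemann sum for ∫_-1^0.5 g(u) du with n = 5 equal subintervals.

Δu = (0.5 − (-1))/5 = 0.3.
Left endpoints: -1, -0.7, -0.4, -0.1, 0.2.
g(-1) = -10, g(-0.7) = -7.27, g(-0.4) = -5.08, g(-0.1) = -3.43, g(0.2) = -2.32.
Sum = Δu · [g(-1) + g(-0.7) + g(-0.4) + g(-0.1) + g(0.2)].
Sum = -8.43.

-8.43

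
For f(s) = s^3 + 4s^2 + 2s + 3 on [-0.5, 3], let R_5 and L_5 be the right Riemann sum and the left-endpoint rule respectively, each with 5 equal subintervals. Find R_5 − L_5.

R_5 = 102.06.
L_5 = 53.6725.
R_5 − L_5 = 48.3875.

48.3875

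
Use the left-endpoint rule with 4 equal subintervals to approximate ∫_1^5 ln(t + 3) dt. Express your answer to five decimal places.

6.73340

Δt = (5 − 1)/4 = 1.
Left endpoints: 1, 2, 3, 4.
f(1) ≈ 1.38629, f(2) ≈ 1.60944, f(3) ≈ 1.79176, f(4) ≈ 1.94591.
Sum = Δt · [f(1) + f(2) + f(3) + f(4)].
Sum ≈ 6.73340.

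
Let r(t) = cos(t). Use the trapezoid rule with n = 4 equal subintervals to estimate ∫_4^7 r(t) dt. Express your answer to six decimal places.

1.346888

Δt = (7 − 4)/4 = 0.75.
r(4) ≈ -0.653644, r(4.75) ≈ 0.037602, r(5.5) ≈ 0.708670, r(6.25) ≈ 0.999449, r(7) ≈ 0.753902.
T_4 = (Δt/2)·[r(t_0) + 2r(t_1) + 2r(t_2) + 2r(t_3) + r(t_4)].
Sum ≈ 1.346888.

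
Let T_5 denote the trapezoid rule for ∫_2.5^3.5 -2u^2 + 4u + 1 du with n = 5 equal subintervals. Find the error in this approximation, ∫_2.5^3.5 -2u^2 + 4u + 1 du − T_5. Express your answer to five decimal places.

0.01333

Exact integral: ∫_2.5^3.5 f(u) du ≈ -5.1666667.
T_5 = -5.18.
Error ≈ -5.1666667 − (-5.18) ≈ 0.01333.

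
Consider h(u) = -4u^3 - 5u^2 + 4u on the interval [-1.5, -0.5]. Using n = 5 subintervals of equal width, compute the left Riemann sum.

-4.47

Δu = (-0.5 − (-1.5))/5 = 0.2.
Left endpoints: -1.5, -1.3, -1.1, -0.9, -0.7.
h(-1.5) = -3.75, h(-1.3) = -4.862, h(-1.1) = -5.126, h(-0.9) = -4.734, h(-0.7) = -3.878.
Sum = Δu · [h(-1.5) + h(-1.3) + h(-1.1) + h(-0.9) + h(-0.7)].
Sum = -4.47.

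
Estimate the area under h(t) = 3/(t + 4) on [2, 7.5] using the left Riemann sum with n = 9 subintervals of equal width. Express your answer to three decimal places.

Δt = (7.5 − 2)/9 = 11/18.
Left endpoints: 2, 47/18, 29/9, 23/6, 40/9, 91/18, 17/3, 113/18, 62/9.
h(2) = 0.5, h(47/18) = 54/119, h(29/9) = 27/65, h(23/6) = 18/47, h(40/9) = 27/76, h(91/18) = 54/163, h(17/3) = 9/29, h(113/18) = 54/185, h(62/9) = 27/98.
Sum = Δt · [h(2) + h(47/18) + h(29/9) + ...].
Sum ≈ 2.027.

2.027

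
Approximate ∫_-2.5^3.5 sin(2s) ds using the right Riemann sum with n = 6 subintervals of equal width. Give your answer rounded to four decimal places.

-0.3019

Δs = (3.5 − (-2.5))/6 = 1.
Right endpoints: -1.5, -0.5, 0.5, 1.5, 2.5, 3.5.
f(-1.5) ≈ -0.1411, f(-0.5) ≈ -0.8415, f(0.5) ≈ 0.8415, f(1.5) ≈ 0.1411, f(2.5) ≈ -0.9589, f(3.5) ≈ 0.6570.
Sum = Δs · [f(-1.5) + f(-0.5) + f(0.5) + ...].
Sum ≈ -0.3019.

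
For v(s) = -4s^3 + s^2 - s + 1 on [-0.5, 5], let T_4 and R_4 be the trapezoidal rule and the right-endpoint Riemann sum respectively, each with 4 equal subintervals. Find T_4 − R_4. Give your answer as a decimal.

T_4 = -635.1640625.
R_4 = -966.0234375.
T_4 − R_4 = 330.859375.

330.859375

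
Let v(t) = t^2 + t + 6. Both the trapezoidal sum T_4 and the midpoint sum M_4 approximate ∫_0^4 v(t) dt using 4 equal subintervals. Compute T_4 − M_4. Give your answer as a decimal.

1

T_4 = 54.
M_4 = 53.
T_4 − M_4 = 1.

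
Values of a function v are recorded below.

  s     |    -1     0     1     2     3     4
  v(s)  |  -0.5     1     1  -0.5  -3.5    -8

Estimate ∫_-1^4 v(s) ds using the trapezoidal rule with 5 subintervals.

-6.25

Δs = 1.
T_5 = (1/2)·[(-0.5) + 2·1 + 2·1 + 2·(-0.5) + 2·(-3.5) + (-8)] = -6.25.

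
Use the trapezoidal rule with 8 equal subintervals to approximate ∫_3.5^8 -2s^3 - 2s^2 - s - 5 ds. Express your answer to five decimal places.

Δs = (8 − 3.5)/8 = 0.5625.
f(3.5) = -118.75, f(4.0625) = -360785/2048, f(4.625) = -250.26953125, f(5.1875) = -702875/2048, f(5.75) = -457.09375, f(6.3125) = -1216685/2048, f(6.875) = -756.30859375, f(7.4375) = -1937207/2048, f(8) = -1165.
T_8 = (Δs/2)·[f(s_0) + 2f(s_1) + ... + 2f(s_{7}) + f(s_8)].
Sum ≈ -2342.75537.

-2342.75537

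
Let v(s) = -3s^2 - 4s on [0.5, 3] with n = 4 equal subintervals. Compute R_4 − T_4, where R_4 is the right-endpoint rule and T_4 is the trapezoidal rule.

R_4 = -56.19140625.
T_4 = -44.86328125.
R_4 − T_4 = -11.328125.

-11.328125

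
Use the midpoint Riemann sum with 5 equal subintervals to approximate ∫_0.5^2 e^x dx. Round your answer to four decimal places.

Δx = (2 − 0.5)/5 = 0.3.
Midpoints: 0.65, 0.95, 1.25, 1.55, 1.85.
f(0.65) ≈ 1.9155, f(0.95) ≈ 2.5857, f(1.25) ≈ 3.4903, f(1.55) ≈ 4.7115, f(1.85) ≈ 6.3598.
Sum = Δx · [f(0.65) + f(0.95) + f(1.25) + f(1.55) + f(1.85)].
Sum ≈ 5.7189.

5.7189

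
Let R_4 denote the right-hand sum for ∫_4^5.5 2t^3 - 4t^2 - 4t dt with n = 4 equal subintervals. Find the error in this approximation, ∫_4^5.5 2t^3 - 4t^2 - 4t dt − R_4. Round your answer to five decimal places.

-27.43945

Exact integral: ∫_4^5.5 f(t) dt = 164.53125.
R_4 ≈ 191.9707031.
Error ≈ 164.53125 − 191.9707031 ≈ -27.43945.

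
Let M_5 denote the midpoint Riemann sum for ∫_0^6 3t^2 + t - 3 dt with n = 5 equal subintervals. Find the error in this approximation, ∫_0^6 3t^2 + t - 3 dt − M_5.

2.16

Exact integral: ∫_0^6 f(t) dt = 216.
M_5 = 213.84.
Error = 216 − 213.84 = 2.16.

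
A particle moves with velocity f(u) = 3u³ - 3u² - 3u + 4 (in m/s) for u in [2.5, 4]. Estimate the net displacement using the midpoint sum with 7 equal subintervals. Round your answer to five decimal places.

Δu = (4 − 2.5)/7 = 3/14.
Midpoints: 73/28, 79/28, 85/28, 3.25, 97/28, 103/28, 109/28.
f(73/28) = 635527/21952, f(79/28) = 856873/21952, f(85/28) = 1123363/21952, f(3.25) = 65.546875, f(97/28) = 1807327/21952, f(103/28) = 2232577/21952, f(109/28) = 2718523/21952.
Sum = Δu · [f(73/28) + f(79/28) + f(85/28) + ...].
Sum ≈ 105.55246.

105.55246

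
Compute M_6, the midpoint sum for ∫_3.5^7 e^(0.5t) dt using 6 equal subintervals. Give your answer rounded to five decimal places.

Δt = (7 − 3.5)/6 = 7/12.
Midpoints: 91/24, 4.375, 119/24, 133/24, 6.125, 161/24.
f(91/24) ≈ 6.65809, f(4.375) ≈ 8.91290, f(119/24) ≈ 11.93132, f(133/24) ≈ 15.97194, f(6.125) ≈ 21.38094, f(161/24) ≈ 28.62174.
Sum = Δt · [f(91/24) + f(4.375) + f(119/24) + ...].
Sum ≈ 54.52821.

54.52821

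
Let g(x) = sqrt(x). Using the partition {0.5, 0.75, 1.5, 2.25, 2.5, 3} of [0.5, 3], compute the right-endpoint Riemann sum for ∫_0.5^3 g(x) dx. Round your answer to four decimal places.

Subinterval widths: 0.25, 0.75, 0.75, 0.25, 0.5.
Right endpoints: 0.75, 1.5, 2.25, 2.5, 3.
g(0.75) ≈ 0.8660, g(1.5) ≈ 1.2247, g(2.25) ≈ 1.5000, g(2.5) ≈ 1.5811, g(3) ≈ 1.7321.
Sum = Σ Δx_i · g(x_i).
Sum ≈ 3.5214.

3.5214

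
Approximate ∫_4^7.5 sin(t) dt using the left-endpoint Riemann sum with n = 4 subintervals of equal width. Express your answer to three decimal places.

-1.677

Δt = (7.5 − 4)/4 = 0.875.
Left endpoints: 4, 4.875, 5.75, 6.625.
f(4) ≈ -0.757, f(4.875) ≈ -0.987, f(5.75) ≈ -0.508, f(6.625) ≈ 0.335.
Sum = Δt · [f(4) + f(4.875) + f(5.75) + f(6.625)].
Sum ≈ -1.677.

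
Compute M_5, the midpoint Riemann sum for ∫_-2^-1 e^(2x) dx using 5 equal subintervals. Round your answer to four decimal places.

Δx = (-1 − (-2))/5 = 0.2.
Midpoints: -1.9, -1.7, -1.5, -1.3, -1.1.
f(-1.9) ≈ 0.0224, f(-1.7) ≈ 0.0334, f(-1.5) ≈ 0.0498, f(-1.3) ≈ 0.0743, f(-1.1) ≈ 0.1108.
Sum = Δx · [f(-1.9) + f(-1.7) + f(-1.5) + f(-1.3) + f(-1.1)].
Sum ≈ 0.0581.

0.0581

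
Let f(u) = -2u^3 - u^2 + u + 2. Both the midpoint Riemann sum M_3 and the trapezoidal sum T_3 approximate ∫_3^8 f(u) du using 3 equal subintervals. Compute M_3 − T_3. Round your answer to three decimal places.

M_3 ≈ -2092.31481.
T_3 ≈ -2210.37037.
M_3 − T_3 ≈ 118.056.

118.056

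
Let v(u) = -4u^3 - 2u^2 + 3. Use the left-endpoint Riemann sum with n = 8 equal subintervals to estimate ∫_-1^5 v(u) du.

Δu = (5 − (-1))/8 = 0.75.
Left endpoints: -1, -0.25, 0.5, 1.25, 2, 2.75, 3.5, 4.25.
v(-1) = 5, v(-0.25) = 2.9375, v(0.5) = 2, v(1.25) = -7.9375, v(2) = -37, v(2.75) = -95.3125, v(3.5) = -193, v(4.25) = -340.1875.
Sum = Δu · [v(-1) + v(-0.25) + v(0.5) + ...].
Sum = -497.625.

-497.625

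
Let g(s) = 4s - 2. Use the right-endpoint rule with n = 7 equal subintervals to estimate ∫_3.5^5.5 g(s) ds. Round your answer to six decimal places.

33.142857

Δs = (5.5 − 3.5)/7 = 2/7.
Right endpoints: 53/14, 57/14, 61/14, 65/14, 69/14, 73/14, 5.5.
g(53/14) = 92/7, g(57/14) = 100/7, g(61/14) = 108/7, g(65/14) = 116/7, g(69/14) = 124/7, g(73/14) = 132/7, g(5.5) = 20.
Sum = Δs · [g(53/14) + g(57/14) + g(61/14) + ...].
Sum ≈ 33.142857.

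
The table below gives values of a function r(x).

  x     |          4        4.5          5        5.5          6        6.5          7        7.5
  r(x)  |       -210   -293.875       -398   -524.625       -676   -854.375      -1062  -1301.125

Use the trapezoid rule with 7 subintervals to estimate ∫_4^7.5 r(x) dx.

Δx = 0.5.
T_7 = (0.5/2)·[(-210) + 2·(-293.875) + 2·(-398) + 2·(-524.625) + 2·(-676) + 2·(-854.375) + 2·(-1062) + (-1301.125)] = -2282.21875.

-2282.21875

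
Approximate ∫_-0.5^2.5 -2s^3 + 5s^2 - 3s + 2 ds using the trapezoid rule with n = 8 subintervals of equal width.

Δs = (2.5 − (-0.5))/8 = 0.375.
f(-0.5) = 5, f(-0.125) = 2.45703125, f(0.25) = 1.53125, f(0.625) = 1.58984375, f(1) = 2, f(1.375) = 2.12890625, f(1.75) = 1.34375, f(2.125) = -0.98828125, f(2.5) = -5.5.
T_8 = (Δs/2)·[f(s_0) + 2f(s_1) + ... + 2f(s_{7}) + f(s_8)].
Sum = 3.6796875.

3.6796875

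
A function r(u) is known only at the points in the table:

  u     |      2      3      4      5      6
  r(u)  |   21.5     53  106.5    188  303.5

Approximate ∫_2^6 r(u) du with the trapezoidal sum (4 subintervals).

510

Δu = 1.
T_4 = (1/2)·[21.5 + 2·53 + 2·106.5 + 2·188 + 303.5] = 510.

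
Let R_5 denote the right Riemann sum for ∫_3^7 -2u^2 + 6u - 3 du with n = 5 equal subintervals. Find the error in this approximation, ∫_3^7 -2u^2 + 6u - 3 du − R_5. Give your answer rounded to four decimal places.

Exact integral: ∫_3^7 f(u) du ≈ -102.666667.
R_5 = -125.92.
Error ≈ -102.666667 − (-125.92) ≈ 23.2533.

23.2533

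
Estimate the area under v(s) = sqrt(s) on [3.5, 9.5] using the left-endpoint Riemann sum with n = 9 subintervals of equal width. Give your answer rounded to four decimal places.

14.7477

Δs = (9.5 − 3.5)/9 = 2/3.
Left endpoints: 3.5, 25/6, 29/6, 5.5, 37/6, 41/6, 7.5, 49/6, 53/6.
v(3.5) ≈ 1.8708, v(25/6) ≈ 2.0412, v(29/6) ≈ 2.1985, v(5.5) ≈ 2.3452, v(37/6) ≈ 2.4833, v(41/6) ≈ 2.6141, v(7.5) ≈ 2.7386, v(49/6) ≈ 2.8577, v(53/6) ≈ 2.9721.
Sum = Δs · [v(3.5) + v(25/6) + v(29/6) + ...].
Sum ≈ 14.7477.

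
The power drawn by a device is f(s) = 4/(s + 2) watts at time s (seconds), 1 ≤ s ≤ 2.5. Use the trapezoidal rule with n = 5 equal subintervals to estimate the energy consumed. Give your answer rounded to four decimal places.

1.6237

Δs = (2.5 − 1)/5 = 0.3.
f(1) = 4/3, f(1.3) = 40/33, f(1.6) = 10/9, f(1.9) = 40/39, f(2.2) = 20/21, f(2.5) = 8/9.
T_5 = (Δs/2)·[f(s_0) + 2f(s_1) + ... + 2f(s_{4}) + f(s_5)].
Sum ≈ 1.6237.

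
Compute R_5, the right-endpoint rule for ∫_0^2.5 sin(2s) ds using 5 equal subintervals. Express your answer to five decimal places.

0.08808

Δs = (2.5 − 0)/5 = 0.5.
Right endpoints: 0.5, 1, 1.5, 2, 2.5.
f(0.5) ≈ 0.84147, f(1) ≈ 0.90930, f(1.5) ≈ 0.14112, f(2) ≈ -0.75680, f(2.5) ≈ -0.95892.
Sum = Δs · [f(0.5) + f(1) + f(1.5) + f(2) + f(2.5)].
Sum ≈ 0.08808.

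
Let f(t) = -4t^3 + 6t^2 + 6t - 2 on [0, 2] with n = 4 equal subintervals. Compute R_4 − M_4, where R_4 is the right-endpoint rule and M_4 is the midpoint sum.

0.25

R_4 = 8.5.
M_4 = 8.25.
R_4 − M_4 = 0.25.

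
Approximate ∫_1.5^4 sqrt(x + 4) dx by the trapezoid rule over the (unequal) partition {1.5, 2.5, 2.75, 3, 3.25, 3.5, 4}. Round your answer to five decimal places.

6.48424

Subinterval widths: 1, 0.25, 0.25, 0.25, 0.25, 0.5.
f(1.5) ≈ 2.34521, f(2.5) ≈ 2.54951, f(2.75) ≈ 2.59808, f(3) ≈ 2.64575, f(3.25) ≈ 2.69258, f(3.5) ≈ 2.73861, f(4) ≈ 2.82843.
On each subinterval the trapezoid contributes (Δx_i/2)·[f(x_{i-1}) + f(x_i)].
Sum ≈ 6.48424.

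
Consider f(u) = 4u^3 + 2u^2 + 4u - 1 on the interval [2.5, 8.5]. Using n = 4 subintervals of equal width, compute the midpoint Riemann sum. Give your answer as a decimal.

Δu = (8.5 − 2.5)/4 = 1.5.
Midpoints: 3.25, 4.75, 6.25, 7.75.
f(3.25) = 170.4375, f(4.75) = 491.8125, f(6.25) = 1078.6875, f(7.75) = 2012.0625.
Sum = Δu · [f(3.25) + f(4.75) + f(6.25) + f(7.75)].
Sum = 5629.5.

5629.5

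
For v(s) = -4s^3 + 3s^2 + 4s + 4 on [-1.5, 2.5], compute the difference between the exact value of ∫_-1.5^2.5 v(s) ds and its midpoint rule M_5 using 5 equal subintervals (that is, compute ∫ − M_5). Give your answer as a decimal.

Exact integral: ∫_-1.5^2.5 v(s) ds = 9.
M_5 = 9.64.
Error = 9 − 9.64 = -0.64.

-0.64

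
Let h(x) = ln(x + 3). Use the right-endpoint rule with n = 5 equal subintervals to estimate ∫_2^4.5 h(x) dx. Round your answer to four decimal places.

4.6646

Δx = (4.5 − 2)/5 = 0.5.
Right endpoints: 2.5, 3, 3.5, 4, 4.5.
h(2.5) ≈ 1.7047, h(3) ≈ 1.7918, h(3.5) ≈ 1.8718, h(4) ≈ 1.9459, h(4.5) ≈ 2.0149.
Sum = Δx · [h(2.5) + h(3) + h(3.5) + h(4) + h(4.5)].
Sum ≈ 4.6646.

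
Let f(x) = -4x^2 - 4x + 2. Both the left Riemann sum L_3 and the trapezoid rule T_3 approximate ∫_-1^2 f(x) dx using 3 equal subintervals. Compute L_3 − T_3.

L_3 = -2.
T_3 = -14.
L_3 − T_3 = 12.

12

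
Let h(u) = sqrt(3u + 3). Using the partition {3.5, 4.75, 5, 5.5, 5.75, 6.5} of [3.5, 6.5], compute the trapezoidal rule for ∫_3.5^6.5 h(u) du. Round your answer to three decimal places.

Subinterval widths: 1.25, 0.25, 0.5, 0.25, 0.75.
h(3.5) ≈ 3.674, h(4.75) ≈ 4.153, h(5) ≈ 4.243, h(5.5) ≈ 4.416, h(5.75) ≈ 4.500, h(6.5) ≈ 4.743.
On each subinterval the trapezoid contributes (Δu_i/2)·[h(u_{i-1}) + h(u_i)].
Sum ≈ 12.687.

12.687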